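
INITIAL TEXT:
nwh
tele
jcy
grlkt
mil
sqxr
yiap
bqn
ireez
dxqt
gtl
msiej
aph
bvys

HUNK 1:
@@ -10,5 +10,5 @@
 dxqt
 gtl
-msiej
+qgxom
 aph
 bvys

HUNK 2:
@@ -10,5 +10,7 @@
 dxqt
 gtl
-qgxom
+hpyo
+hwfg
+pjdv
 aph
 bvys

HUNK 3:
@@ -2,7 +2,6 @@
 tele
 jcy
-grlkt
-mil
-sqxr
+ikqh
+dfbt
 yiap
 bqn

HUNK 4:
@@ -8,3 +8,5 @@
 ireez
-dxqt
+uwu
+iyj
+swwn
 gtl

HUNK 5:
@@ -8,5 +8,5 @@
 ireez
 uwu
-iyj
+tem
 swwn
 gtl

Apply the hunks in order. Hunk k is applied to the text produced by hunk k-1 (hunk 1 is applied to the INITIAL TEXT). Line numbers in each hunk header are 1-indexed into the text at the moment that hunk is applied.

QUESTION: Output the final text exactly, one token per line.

Answer: nwh
tele
jcy
ikqh
dfbt
yiap
bqn
ireez
uwu
tem
swwn
gtl
hpyo
hwfg
pjdv
aph
bvys

Derivation:
Hunk 1: at line 10 remove [msiej] add [qgxom] -> 14 lines: nwh tele jcy grlkt mil sqxr yiap bqn ireez dxqt gtl qgxom aph bvys
Hunk 2: at line 10 remove [qgxom] add [hpyo,hwfg,pjdv] -> 16 lines: nwh tele jcy grlkt mil sqxr yiap bqn ireez dxqt gtl hpyo hwfg pjdv aph bvys
Hunk 3: at line 2 remove [grlkt,mil,sqxr] add [ikqh,dfbt] -> 15 lines: nwh tele jcy ikqh dfbt yiap bqn ireez dxqt gtl hpyo hwfg pjdv aph bvys
Hunk 4: at line 8 remove [dxqt] add [uwu,iyj,swwn] -> 17 lines: nwh tele jcy ikqh dfbt yiap bqn ireez uwu iyj swwn gtl hpyo hwfg pjdv aph bvys
Hunk 5: at line 8 remove [iyj] add [tem] -> 17 lines: nwh tele jcy ikqh dfbt yiap bqn ireez uwu tem swwn gtl hpyo hwfg pjdv aph bvys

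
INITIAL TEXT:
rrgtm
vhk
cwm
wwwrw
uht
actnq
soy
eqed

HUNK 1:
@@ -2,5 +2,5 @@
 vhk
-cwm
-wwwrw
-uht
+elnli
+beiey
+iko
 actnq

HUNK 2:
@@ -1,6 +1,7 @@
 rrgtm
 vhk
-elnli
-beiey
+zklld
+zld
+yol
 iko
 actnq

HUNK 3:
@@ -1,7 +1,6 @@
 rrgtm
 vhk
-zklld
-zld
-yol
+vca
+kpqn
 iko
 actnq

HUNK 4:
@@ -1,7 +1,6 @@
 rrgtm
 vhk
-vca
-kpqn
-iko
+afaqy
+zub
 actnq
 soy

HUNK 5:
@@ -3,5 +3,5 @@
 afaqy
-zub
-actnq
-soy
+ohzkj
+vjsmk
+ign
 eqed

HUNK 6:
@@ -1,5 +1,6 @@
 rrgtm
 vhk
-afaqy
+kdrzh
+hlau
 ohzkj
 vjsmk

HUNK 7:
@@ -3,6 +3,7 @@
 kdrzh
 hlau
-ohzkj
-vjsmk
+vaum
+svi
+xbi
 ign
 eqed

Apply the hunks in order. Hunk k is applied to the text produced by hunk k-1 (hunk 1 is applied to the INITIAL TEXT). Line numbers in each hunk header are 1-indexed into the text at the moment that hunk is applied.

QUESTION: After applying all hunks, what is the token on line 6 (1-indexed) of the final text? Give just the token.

Hunk 1: at line 2 remove [cwm,wwwrw,uht] add [elnli,beiey,iko] -> 8 lines: rrgtm vhk elnli beiey iko actnq soy eqed
Hunk 2: at line 1 remove [elnli,beiey] add [zklld,zld,yol] -> 9 lines: rrgtm vhk zklld zld yol iko actnq soy eqed
Hunk 3: at line 1 remove [zklld,zld,yol] add [vca,kpqn] -> 8 lines: rrgtm vhk vca kpqn iko actnq soy eqed
Hunk 4: at line 1 remove [vca,kpqn,iko] add [afaqy,zub] -> 7 lines: rrgtm vhk afaqy zub actnq soy eqed
Hunk 5: at line 3 remove [zub,actnq,soy] add [ohzkj,vjsmk,ign] -> 7 lines: rrgtm vhk afaqy ohzkj vjsmk ign eqed
Hunk 6: at line 1 remove [afaqy] add [kdrzh,hlau] -> 8 lines: rrgtm vhk kdrzh hlau ohzkj vjsmk ign eqed
Hunk 7: at line 3 remove [ohzkj,vjsmk] add [vaum,svi,xbi] -> 9 lines: rrgtm vhk kdrzh hlau vaum svi xbi ign eqed
Final line 6: svi

Answer: svi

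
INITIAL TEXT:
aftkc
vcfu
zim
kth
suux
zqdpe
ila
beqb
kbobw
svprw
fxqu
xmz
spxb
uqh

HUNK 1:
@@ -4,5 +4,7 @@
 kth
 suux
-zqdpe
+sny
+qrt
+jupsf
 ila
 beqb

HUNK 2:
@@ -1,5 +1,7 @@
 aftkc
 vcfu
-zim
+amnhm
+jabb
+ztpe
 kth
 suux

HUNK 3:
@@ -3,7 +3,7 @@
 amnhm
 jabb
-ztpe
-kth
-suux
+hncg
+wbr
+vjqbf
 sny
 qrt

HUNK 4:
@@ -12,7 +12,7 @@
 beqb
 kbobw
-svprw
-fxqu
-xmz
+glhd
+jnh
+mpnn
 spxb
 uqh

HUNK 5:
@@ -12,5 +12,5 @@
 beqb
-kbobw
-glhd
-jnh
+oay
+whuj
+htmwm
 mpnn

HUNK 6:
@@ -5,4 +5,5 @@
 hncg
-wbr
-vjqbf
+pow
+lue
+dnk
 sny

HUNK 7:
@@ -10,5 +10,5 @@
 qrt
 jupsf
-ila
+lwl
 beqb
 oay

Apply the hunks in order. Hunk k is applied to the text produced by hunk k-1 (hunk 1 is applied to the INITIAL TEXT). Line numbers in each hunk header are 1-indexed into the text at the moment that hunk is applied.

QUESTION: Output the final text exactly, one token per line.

Hunk 1: at line 4 remove [zqdpe] add [sny,qrt,jupsf] -> 16 lines: aftkc vcfu zim kth suux sny qrt jupsf ila beqb kbobw svprw fxqu xmz spxb uqh
Hunk 2: at line 1 remove [zim] add [amnhm,jabb,ztpe] -> 18 lines: aftkc vcfu amnhm jabb ztpe kth suux sny qrt jupsf ila beqb kbobw svprw fxqu xmz spxb uqh
Hunk 3: at line 3 remove [ztpe,kth,suux] add [hncg,wbr,vjqbf] -> 18 lines: aftkc vcfu amnhm jabb hncg wbr vjqbf sny qrt jupsf ila beqb kbobw svprw fxqu xmz spxb uqh
Hunk 4: at line 12 remove [svprw,fxqu,xmz] add [glhd,jnh,mpnn] -> 18 lines: aftkc vcfu amnhm jabb hncg wbr vjqbf sny qrt jupsf ila beqb kbobw glhd jnh mpnn spxb uqh
Hunk 5: at line 12 remove [kbobw,glhd,jnh] add [oay,whuj,htmwm] -> 18 lines: aftkc vcfu amnhm jabb hncg wbr vjqbf sny qrt jupsf ila beqb oay whuj htmwm mpnn spxb uqh
Hunk 6: at line 5 remove [wbr,vjqbf] add [pow,lue,dnk] -> 19 lines: aftkc vcfu amnhm jabb hncg pow lue dnk sny qrt jupsf ila beqb oay whuj htmwm mpnn spxb uqh
Hunk 7: at line 10 remove [ila] add [lwl] -> 19 lines: aftkc vcfu amnhm jabb hncg pow lue dnk sny qrt jupsf lwl beqb oay whuj htmwm mpnn spxb uqh

Answer: aftkc
vcfu
amnhm
jabb
hncg
pow
lue
dnk
sny
qrt
jupsf
lwl
beqb
oay
whuj
htmwm
mpnn
spxb
uqh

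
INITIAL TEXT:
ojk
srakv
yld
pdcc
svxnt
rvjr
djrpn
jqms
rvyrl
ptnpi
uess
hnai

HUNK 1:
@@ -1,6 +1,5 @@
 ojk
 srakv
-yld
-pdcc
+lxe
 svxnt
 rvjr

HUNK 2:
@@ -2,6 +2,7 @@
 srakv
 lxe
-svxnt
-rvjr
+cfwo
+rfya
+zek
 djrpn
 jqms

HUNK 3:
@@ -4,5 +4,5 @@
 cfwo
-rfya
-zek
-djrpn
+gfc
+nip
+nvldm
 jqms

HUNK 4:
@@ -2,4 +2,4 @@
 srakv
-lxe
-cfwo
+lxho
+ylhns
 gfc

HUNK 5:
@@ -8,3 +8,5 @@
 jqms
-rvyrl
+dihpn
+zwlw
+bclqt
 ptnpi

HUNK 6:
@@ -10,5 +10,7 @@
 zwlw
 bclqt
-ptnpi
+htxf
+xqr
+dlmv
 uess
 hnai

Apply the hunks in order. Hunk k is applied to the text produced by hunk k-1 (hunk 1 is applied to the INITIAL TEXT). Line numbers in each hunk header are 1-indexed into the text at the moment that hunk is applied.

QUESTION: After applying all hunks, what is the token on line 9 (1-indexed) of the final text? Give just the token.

Hunk 1: at line 1 remove [yld,pdcc] add [lxe] -> 11 lines: ojk srakv lxe svxnt rvjr djrpn jqms rvyrl ptnpi uess hnai
Hunk 2: at line 2 remove [svxnt,rvjr] add [cfwo,rfya,zek] -> 12 lines: ojk srakv lxe cfwo rfya zek djrpn jqms rvyrl ptnpi uess hnai
Hunk 3: at line 4 remove [rfya,zek,djrpn] add [gfc,nip,nvldm] -> 12 lines: ojk srakv lxe cfwo gfc nip nvldm jqms rvyrl ptnpi uess hnai
Hunk 4: at line 2 remove [lxe,cfwo] add [lxho,ylhns] -> 12 lines: ojk srakv lxho ylhns gfc nip nvldm jqms rvyrl ptnpi uess hnai
Hunk 5: at line 8 remove [rvyrl] add [dihpn,zwlw,bclqt] -> 14 lines: ojk srakv lxho ylhns gfc nip nvldm jqms dihpn zwlw bclqt ptnpi uess hnai
Hunk 6: at line 10 remove [ptnpi] add [htxf,xqr,dlmv] -> 16 lines: ojk srakv lxho ylhns gfc nip nvldm jqms dihpn zwlw bclqt htxf xqr dlmv uess hnai
Final line 9: dihpn

Answer: dihpn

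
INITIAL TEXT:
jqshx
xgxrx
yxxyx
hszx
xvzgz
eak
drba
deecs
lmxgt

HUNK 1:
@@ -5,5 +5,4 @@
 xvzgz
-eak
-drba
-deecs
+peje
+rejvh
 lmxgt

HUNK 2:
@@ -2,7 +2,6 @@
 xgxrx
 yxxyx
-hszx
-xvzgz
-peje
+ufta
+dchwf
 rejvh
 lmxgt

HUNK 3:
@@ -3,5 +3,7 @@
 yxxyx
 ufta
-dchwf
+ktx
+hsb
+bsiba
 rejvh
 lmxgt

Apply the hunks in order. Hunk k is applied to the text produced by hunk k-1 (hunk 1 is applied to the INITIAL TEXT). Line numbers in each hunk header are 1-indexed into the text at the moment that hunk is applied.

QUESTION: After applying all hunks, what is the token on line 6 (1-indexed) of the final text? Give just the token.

Hunk 1: at line 5 remove [eak,drba,deecs] add [peje,rejvh] -> 8 lines: jqshx xgxrx yxxyx hszx xvzgz peje rejvh lmxgt
Hunk 2: at line 2 remove [hszx,xvzgz,peje] add [ufta,dchwf] -> 7 lines: jqshx xgxrx yxxyx ufta dchwf rejvh lmxgt
Hunk 3: at line 3 remove [dchwf] add [ktx,hsb,bsiba] -> 9 lines: jqshx xgxrx yxxyx ufta ktx hsb bsiba rejvh lmxgt
Final line 6: hsb

Answer: hsb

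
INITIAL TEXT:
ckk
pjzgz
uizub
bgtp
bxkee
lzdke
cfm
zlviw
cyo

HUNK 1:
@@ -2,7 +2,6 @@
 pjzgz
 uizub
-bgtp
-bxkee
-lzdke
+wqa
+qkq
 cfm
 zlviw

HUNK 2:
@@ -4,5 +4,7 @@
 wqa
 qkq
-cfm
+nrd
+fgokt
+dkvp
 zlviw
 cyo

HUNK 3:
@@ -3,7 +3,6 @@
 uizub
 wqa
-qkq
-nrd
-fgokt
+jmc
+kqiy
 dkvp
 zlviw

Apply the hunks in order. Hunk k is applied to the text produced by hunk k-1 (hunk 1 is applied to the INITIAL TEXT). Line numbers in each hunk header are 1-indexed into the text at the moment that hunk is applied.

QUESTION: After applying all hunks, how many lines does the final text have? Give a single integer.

Answer: 9

Derivation:
Hunk 1: at line 2 remove [bgtp,bxkee,lzdke] add [wqa,qkq] -> 8 lines: ckk pjzgz uizub wqa qkq cfm zlviw cyo
Hunk 2: at line 4 remove [cfm] add [nrd,fgokt,dkvp] -> 10 lines: ckk pjzgz uizub wqa qkq nrd fgokt dkvp zlviw cyo
Hunk 3: at line 3 remove [qkq,nrd,fgokt] add [jmc,kqiy] -> 9 lines: ckk pjzgz uizub wqa jmc kqiy dkvp zlviw cyo
Final line count: 9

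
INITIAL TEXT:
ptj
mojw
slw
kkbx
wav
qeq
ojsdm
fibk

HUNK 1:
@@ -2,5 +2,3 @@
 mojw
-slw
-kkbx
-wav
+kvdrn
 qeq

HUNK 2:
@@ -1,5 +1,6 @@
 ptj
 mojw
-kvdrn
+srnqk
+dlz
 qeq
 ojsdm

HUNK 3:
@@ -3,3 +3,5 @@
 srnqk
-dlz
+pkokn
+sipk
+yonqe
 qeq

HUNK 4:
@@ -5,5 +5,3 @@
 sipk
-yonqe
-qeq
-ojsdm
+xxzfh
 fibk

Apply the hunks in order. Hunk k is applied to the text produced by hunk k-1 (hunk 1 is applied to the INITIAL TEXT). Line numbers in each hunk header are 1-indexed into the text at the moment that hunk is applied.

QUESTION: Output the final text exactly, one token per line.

Answer: ptj
mojw
srnqk
pkokn
sipk
xxzfh
fibk

Derivation:
Hunk 1: at line 2 remove [slw,kkbx,wav] add [kvdrn] -> 6 lines: ptj mojw kvdrn qeq ojsdm fibk
Hunk 2: at line 1 remove [kvdrn] add [srnqk,dlz] -> 7 lines: ptj mojw srnqk dlz qeq ojsdm fibk
Hunk 3: at line 3 remove [dlz] add [pkokn,sipk,yonqe] -> 9 lines: ptj mojw srnqk pkokn sipk yonqe qeq ojsdm fibk
Hunk 4: at line 5 remove [yonqe,qeq,ojsdm] add [xxzfh] -> 7 lines: ptj mojw srnqk pkokn sipk xxzfh fibk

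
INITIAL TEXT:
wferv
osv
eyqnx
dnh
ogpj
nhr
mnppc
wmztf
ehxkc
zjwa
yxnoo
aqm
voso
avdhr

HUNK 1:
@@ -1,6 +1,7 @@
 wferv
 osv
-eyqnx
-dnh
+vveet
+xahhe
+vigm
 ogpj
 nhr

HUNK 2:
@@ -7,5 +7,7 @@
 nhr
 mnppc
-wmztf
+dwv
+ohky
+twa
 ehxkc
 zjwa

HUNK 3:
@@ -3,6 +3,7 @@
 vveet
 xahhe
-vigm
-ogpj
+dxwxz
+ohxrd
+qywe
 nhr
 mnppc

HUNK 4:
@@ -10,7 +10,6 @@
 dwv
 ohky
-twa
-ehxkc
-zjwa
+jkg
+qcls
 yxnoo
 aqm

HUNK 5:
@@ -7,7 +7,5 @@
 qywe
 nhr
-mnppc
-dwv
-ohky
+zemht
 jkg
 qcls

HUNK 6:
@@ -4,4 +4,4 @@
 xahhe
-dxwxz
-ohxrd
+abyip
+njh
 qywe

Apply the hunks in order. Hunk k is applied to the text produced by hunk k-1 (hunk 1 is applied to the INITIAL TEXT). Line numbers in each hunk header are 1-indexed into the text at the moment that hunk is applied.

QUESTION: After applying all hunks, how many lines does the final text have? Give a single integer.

Hunk 1: at line 1 remove [eyqnx,dnh] add [vveet,xahhe,vigm] -> 15 lines: wferv osv vveet xahhe vigm ogpj nhr mnppc wmztf ehxkc zjwa yxnoo aqm voso avdhr
Hunk 2: at line 7 remove [wmztf] add [dwv,ohky,twa] -> 17 lines: wferv osv vveet xahhe vigm ogpj nhr mnppc dwv ohky twa ehxkc zjwa yxnoo aqm voso avdhr
Hunk 3: at line 3 remove [vigm,ogpj] add [dxwxz,ohxrd,qywe] -> 18 lines: wferv osv vveet xahhe dxwxz ohxrd qywe nhr mnppc dwv ohky twa ehxkc zjwa yxnoo aqm voso avdhr
Hunk 4: at line 10 remove [twa,ehxkc,zjwa] add [jkg,qcls] -> 17 lines: wferv osv vveet xahhe dxwxz ohxrd qywe nhr mnppc dwv ohky jkg qcls yxnoo aqm voso avdhr
Hunk 5: at line 7 remove [mnppc,dwv,ohky] add [zemht] -> 15 lines: wferv osv vveet xahhe dxwxz ohxrd qywe nhr zemht jkg qcls yxnoo aqm voso avdhr
Hunk 6: at line 4 remove [dxwxz,ohxrd] add [abyip,njh] -> 15 lines: wferv osv vveet xahhe abyip njh qywe nhr zemht jkg qcls yxnoo aqm voso avdhr
Final line count: 15

Answer: 15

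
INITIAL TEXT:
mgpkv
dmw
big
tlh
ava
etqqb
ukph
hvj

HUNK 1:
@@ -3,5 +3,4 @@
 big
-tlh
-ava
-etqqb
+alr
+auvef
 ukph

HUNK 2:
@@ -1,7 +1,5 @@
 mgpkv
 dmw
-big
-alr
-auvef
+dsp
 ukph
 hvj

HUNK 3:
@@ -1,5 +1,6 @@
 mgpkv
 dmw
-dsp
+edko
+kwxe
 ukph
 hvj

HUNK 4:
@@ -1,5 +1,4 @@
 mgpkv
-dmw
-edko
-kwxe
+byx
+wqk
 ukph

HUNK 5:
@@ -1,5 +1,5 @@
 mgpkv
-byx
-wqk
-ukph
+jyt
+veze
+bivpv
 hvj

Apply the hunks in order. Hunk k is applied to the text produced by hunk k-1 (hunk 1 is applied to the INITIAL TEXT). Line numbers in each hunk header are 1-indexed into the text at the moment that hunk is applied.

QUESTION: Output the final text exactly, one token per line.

Answer: mgpkv
jyt
veze
bivpv
hvj

Derivation:
Hunk 1: at line 3 remove [tlh,ava,etqqb] add [alr,auvef] -> 7 lines: mgpkv dmw big alr auvef ukph hvj
Hunk 2: at line 1 remove [big,alr,auvef] add [dsp] -> 5 lines: mgpkv dmw dsp ukph hvj
Hunk 3: at line 1 remove [dsp] add [edko,kwxe] -> 6 lines: mgpkv dmw edko kwxe ukph hvj
Hunk 4: at line 1 remove [dmw,edko,kwxe] add [byx,wqk] -> 5 lines: mgpkv byx wqk ukph hvj
Hunk 5: at line 1 remove [byx,wqk,ukph] add [jyt,veze,bivpv] -> 5 lines: mgpkv jyt veze bivpv hvj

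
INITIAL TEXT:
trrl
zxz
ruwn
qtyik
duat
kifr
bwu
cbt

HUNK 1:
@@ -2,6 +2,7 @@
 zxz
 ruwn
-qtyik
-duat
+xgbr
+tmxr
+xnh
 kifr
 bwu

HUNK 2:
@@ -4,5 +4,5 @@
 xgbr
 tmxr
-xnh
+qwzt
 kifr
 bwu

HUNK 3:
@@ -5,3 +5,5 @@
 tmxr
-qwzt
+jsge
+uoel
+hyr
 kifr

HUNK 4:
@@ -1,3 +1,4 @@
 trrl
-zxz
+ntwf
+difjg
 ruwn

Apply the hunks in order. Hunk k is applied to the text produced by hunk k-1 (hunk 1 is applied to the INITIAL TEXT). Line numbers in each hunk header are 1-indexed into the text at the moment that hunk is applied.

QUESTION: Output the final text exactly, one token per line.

Answer: trrl
ntwf
difjg
ruwn
xgbr
tmxr
jsge
uoel
hyr
kifr
bwu
cbt

Derivation:
Hunk 1: at line 2 remove [qtyik,duat] add [xgbr,tmxr,xnh] -> 9 lines: trrl zxz ruwn xgbr tmxr xnh kifr bwu cbt
Hunk 2: at line 4 remove [xnh] add [qwzt] -> 9 lines: trrl zxz ruwn xgbr tmxr qwzt kifr bwu cbt
Hunk 3: at line 5 remove [qwzt] add [jsge,uoel,hyr] -> 11 lines: trrl zxz ruwn xgbr tmxr jsge uoel hyr kifr bwu cbt
Hunk 4: at line 1 remove [zxz] add [ntwf,difjg] -> 12 lines: trrl ntwf difjg ruwn xgbr tmxr jsge uoel hyr kifr bwu cbt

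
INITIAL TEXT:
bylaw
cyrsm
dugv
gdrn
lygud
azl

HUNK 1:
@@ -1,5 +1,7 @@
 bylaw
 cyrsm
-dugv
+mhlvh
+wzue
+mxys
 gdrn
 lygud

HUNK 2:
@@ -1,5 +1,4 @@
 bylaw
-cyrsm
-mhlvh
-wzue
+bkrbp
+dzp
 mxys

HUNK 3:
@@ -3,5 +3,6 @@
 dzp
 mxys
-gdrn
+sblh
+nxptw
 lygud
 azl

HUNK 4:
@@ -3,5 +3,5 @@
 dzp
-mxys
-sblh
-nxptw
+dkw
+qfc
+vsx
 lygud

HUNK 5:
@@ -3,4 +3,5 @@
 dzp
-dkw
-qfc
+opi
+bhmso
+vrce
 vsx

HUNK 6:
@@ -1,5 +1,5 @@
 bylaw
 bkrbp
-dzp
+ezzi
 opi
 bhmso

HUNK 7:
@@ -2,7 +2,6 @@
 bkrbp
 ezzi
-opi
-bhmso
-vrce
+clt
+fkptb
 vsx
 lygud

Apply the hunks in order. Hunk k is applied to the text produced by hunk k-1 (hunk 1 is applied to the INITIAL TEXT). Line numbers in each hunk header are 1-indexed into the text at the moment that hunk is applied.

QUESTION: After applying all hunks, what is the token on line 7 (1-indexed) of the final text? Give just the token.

Answer: lygud

Derivation:
Hunk 1: at line 1 remove [dugv] add [mhlvh,wzue,mxys] -> 8 lines: bylaw cyrsm mhlvh wzue mxys gdrn lygud azl
Hunk 2: at line 1 remove [cyrsm,mhlvh,wzue] add [bkrbp,dzp] -> 7 lines: bylaw bkrbp dzp mxys gdrn lygud azl
Hunk 3: at line 3 remove [gdrn] add [sblh,nxptw] -> 8 lines: bylaw bkrbp dzp mxys sblh nxptw lygud azl
Hunk 4: at line 3 remove [mxys,sblh,nxptw] add [dkw,qfc,vsx] -> 8 lines: bylaw bkrbp dzp dkw qfc vsx lygud azl
Hunk 5: at line 3 remove [dkw,qfc] add [opi,bhmso,vrce] -> 9 lines: bylaw bkrbp dzp opi bhmso vrce vsx lygud azl
Hunk 6: at line 1 remove [dzp] add [ezzi] -> 9 lines: bylaw bkrbp ezzi opi bhmso vrce vsx lygud azl
Hunk 7: at line 2 remove [opi,bhmso,vrce] add [clt,fkptb] -> 8 lines: bylaw bkrbp ezzi clt fkptb vsx lygud azl
Final line 7: lygud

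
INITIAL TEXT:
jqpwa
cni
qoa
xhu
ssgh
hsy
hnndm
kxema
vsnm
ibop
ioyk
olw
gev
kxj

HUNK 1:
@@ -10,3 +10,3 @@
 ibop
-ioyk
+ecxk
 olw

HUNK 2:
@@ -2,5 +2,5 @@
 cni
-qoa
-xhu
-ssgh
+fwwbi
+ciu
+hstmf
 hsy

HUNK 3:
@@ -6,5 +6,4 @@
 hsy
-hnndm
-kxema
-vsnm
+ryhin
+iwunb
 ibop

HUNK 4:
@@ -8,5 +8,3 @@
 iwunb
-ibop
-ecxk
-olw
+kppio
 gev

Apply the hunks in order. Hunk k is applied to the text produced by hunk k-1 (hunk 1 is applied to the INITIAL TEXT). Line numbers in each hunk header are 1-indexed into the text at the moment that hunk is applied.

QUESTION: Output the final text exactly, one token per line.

Hunk 1: at line 10 remove [ioyk] add [ecxk] -> 14 lines: jqpwa cni qoa xhu ssgh hsy hnndm kxema vsnm ibop ecxk olw gev kxj
Hunk 2: at line 2 remove [qoa,xhu,ssgh] add [fwwbi,ciu,hstmf] -> 14 lines: jqpwa cni fwwbi ciu hstmf hsy hnndm kxema vsnm ibop ecxk olw gev kxj
Hunk 3: at line 6 remove [hnndm,kxema,vsnm] add [ryhin,iwunb] -> 13 lines: jqpwa cni fwwbi ciu hstmf hsy ryhin iwunb ibop ecxk olw gev kxj
Hunk 4: at line 8 remove [ibop,ecxk,olw] add [kppio] -> 11 lines: jqpwa cni fwwbi ciu hstmf hsy ryhin iwunb kppio gev kxj

Answer: jqpwa
cni
fwwbi
ciu
hstmf
hsy
ryhin
iwunb
kppio
gev
kxj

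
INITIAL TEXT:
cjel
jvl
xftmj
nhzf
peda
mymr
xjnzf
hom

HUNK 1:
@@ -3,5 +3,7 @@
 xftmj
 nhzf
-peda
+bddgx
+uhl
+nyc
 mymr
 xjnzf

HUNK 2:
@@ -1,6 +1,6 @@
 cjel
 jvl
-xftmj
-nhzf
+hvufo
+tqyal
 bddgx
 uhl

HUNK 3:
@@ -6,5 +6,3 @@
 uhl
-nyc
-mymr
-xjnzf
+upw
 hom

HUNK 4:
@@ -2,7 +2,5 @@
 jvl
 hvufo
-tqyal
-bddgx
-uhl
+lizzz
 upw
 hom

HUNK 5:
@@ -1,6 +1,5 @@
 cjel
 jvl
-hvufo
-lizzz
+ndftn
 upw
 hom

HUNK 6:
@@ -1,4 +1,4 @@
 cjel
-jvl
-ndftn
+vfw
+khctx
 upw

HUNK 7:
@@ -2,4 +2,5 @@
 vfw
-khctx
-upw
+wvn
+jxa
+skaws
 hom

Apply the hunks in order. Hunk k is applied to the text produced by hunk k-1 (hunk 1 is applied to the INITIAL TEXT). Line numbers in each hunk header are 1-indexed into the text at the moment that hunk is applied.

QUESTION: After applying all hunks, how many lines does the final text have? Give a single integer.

Hunk 1: at line 3 remove [peda] add [bddgx,uhl,nyc] -> 10 lines: cjel jvl xftmj nhzf bddgx uhl nyc mymr xjnzf hom
Hunk 2: at line 1 remove [xftmj,nhzf] add [hvufo,tqyal] -> 10 lines: cjel jvl hvufo tqyal bddgx uhl nyc mymr xjnzf hom
Hunk 3: at line 6 remove [nyc,mymr,xjnzf] add [upw] -> 8 lines: cjel jvl hvufo tqyal bddgx uhl upw hom
Hunk 4: at line 2 remove [tqyal,bddgx,uhl] add [lizzz] -> 6 lines: cjel jvl hvufo lizzz upw hom
Hunk 5: at line 1 remove [hvufo,lizzz] add [ndftn] -> 5 lines: cjel jvl ndftn upw hom
Hunk 6: at line 1 remove [jvl,ndftn] add [vfw,khctx] -> 5 lines: cjel vfw khctx upw hom
Hunk 7: at line 2 remove [khctx,upw] add [wvn,jxa,skaws] -> 6 lines: cjel vfw wvn jxa skaws hom
Final line count: 6

Answer: 6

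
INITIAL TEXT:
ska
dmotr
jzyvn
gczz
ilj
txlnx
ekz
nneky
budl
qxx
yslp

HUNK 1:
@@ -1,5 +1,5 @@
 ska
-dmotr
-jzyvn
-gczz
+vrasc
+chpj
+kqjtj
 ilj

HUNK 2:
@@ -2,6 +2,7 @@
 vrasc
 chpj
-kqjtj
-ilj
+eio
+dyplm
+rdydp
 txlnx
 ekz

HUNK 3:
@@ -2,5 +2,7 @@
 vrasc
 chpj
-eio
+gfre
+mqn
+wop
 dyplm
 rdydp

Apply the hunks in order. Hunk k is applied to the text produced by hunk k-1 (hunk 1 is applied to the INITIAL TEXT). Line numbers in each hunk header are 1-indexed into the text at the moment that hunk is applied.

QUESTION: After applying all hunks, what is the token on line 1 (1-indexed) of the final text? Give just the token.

Hunk 1: at line 1 remove [dmotr,jzyvn,gczz] add [vrasc,chpj,kqjtj] -> 11 lines: ska vrasc chpj kqjtj ilj txlnx ekz nneky budl qxx yslp
Hunk 2: at line 2 remove [kqjtj,ilj] add [eio,dyplm,rdydp] -> 12 lines: ska vrasc chpj eio dyplm rdydp txlnx ekz nneky budl qxx yslp
Hunk 3: at line 2 remove [eio] add [gfre,mqn,wop] -> 14 lines: ska vrasc chpj gfre mqn wop dyplm rdydp txlnx ekz nneky budl qxx yslp
Final line 1: ska

Answer: ska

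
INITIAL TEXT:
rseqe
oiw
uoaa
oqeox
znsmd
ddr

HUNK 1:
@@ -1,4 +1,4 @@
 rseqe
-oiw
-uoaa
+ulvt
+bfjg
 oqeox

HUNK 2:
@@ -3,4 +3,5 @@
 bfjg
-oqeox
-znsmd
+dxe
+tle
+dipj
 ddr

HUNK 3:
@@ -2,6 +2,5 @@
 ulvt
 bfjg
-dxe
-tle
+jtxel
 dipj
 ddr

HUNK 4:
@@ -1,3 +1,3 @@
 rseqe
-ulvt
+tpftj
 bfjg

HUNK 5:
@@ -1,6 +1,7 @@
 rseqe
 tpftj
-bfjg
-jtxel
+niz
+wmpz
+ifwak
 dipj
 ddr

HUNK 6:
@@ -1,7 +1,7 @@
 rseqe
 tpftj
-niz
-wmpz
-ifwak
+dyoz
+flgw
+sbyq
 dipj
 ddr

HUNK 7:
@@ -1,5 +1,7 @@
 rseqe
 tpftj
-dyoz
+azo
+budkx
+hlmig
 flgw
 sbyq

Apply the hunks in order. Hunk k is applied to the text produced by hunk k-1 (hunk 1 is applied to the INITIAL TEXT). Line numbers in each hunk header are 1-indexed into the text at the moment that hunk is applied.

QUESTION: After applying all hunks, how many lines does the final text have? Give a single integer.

Answer: 9

Derivation:
Hunk 1: at line 1 remove [oiw,uoaa] add [ulvt,bfjg] -> 6 lines: rseqe ulvt bfjg oqeox znsmd ddr
Hunk 2: at line 3 remove [oqeox,znsmd] add [dxe,tle,dipj] -> 7 lines: rseqe ulvt bfjg dxe tle dipj ddr
Hunk 3: at line 2 remove [dxe,tle] add [jtxel] -> 6 lines: rseqe ulvt bfjg jtxel dipj ddr
Hunk 4: at line 1 remove [ulvt] add [tpftj] -> 6 lines: rseqe tpftj bfjg jtxel dipj ddr
Hunk 5: at line 1 remove [bfjg,jtxel] add [niz,wmpz,ifwak] -> 7 lines: rseqe tpftj niz wmpz ifwak dipj ddr
Hunk 6: at line 1 remove [niz,wmpz,ifwak] add [dyoz,flgw,sbyq] -> 7 lines: rseqe tpftj dyoz flgw sbyq dipj ddr
Hunk 7: at line 1 remove [dyoz] add [azo,budkx,hlmig] -> 9 lines: rseqe tpftj azo budkx hlmig flgw sbyq dipj ddr
Final line count: 9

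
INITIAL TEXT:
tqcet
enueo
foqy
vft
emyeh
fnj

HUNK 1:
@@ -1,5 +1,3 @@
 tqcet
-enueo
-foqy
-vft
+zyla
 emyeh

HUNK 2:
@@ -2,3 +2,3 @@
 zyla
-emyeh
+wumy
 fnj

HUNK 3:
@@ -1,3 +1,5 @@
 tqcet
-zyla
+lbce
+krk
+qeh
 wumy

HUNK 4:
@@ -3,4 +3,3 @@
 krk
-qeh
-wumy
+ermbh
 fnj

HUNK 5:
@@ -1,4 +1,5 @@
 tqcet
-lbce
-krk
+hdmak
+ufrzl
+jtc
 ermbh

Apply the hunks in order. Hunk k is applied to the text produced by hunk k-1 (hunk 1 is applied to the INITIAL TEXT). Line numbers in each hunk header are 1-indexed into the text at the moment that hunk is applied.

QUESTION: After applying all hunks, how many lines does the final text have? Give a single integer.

Hunk 1: at line 1 remove [enueo,foqy,vft] add [zyla] -> 4 lines: tqcet zyla emyeh fnj
Hunk 2: at line 2 remove [emyeh] add [wumy] -> 4 lines: tqcet zyla wumy fnj
Hunk 3: at line 1 remove [zyla] add [lbce,krk,qeh] -> 6 lines: tqcet lbce krk qeh wumy fnj
Hunk 4: at line 3 remove [qeh,wumy] add [ermbh] -> 5 lines: tqcet lbce krk ermbh fnj
Hunk 5: at line 1 remove [lbce,krk] add [hdmak,ufrzl,jtc] -> 6 lines: tqcet hdmak ufrzl jtc ermbh fnj
Final line count: 6

Answer: 6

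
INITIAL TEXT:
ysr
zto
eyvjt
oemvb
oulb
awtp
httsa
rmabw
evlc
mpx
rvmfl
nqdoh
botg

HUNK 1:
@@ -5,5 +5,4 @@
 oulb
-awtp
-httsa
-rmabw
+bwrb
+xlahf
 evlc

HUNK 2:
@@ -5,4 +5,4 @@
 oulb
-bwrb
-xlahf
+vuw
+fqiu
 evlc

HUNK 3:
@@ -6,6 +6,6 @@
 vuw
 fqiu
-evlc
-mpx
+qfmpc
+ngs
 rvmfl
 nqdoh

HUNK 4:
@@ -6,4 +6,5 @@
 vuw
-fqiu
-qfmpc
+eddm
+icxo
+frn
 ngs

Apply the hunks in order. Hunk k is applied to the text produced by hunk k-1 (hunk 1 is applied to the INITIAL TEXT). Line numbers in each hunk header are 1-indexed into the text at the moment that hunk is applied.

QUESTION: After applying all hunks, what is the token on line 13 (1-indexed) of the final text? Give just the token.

Answer: botg

Derivation:
Hunk 1: at line 5 remove [awtp,httsa,rmabw] add [bwrb,xlahf] -> 12 lines: ysr zto eyvjt oemvb oulb bwrb xlahf evlc mpx rvmfl nqdoh botg
Hunk 2: at line 5 remove [bwrb,xlahf] add [vuw,fqiu] -> 12 lines: ysr zto eyvjt oemvb oulb vuw fqiu evlc mpx rvmfl nqdoh botg
Hunk 3: at line 6 remove [evlc,mpx] add [qfmpc,ngs] -> 12 lines: ysr zto eyvjt oemvb oulb vuw fqiu qfmpc ngs rvmfl nqdoh botg
Hunk 4: at line 6 remove [fqiu,qfmpc] add [eddm,icxo,frn] -> 13 lines: ysr zto eyvjt oemvb oulb vuw eddm icxo frn ngs rvmfl nqdoh botg
Final line 13: botg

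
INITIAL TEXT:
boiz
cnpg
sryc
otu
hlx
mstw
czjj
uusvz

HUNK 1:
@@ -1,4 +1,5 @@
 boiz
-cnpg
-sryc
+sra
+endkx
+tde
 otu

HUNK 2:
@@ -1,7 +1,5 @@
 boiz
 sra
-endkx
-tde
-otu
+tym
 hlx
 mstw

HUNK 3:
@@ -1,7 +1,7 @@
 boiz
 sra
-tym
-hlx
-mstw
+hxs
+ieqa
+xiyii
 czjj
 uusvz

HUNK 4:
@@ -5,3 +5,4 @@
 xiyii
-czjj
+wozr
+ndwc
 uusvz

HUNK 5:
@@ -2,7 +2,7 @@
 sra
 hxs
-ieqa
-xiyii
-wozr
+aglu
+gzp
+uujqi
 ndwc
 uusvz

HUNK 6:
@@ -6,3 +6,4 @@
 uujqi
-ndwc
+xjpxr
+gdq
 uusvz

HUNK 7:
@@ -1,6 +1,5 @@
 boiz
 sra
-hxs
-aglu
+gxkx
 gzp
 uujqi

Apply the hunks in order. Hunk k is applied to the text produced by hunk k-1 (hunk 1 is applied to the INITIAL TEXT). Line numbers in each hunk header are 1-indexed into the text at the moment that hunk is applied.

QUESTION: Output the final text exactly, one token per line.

Answer: boiz
sra
gxkx
gzp
uujqi
xjpxr
gdq
uusvz

Derivation:
Hunk 1: at line 1 remove [cnpg,sryc] add [sra,endkx,tde] -> 9 lines: boiz sra endkx tde otu hlx mstw czjj uusvz
Hunk 2: at line 1 remove [endkx,tde,otu] add [tym] -> 7 lines: boiz sra tym hlx mstw czjj uusvz
Hunk 3: at line 1 remove [tym,hlx,mstw] add [hxs,ieqa,xiyii] -> 7 lines: boiz sra hxs ieqa xiyii czjj uusvz
Hunk 4: at line 5 remove [czjj] add [wozr,ndwc] -> 8 lines: boiz sra hxs ieqa xiyii wozr ndwc uusvz
Hunk 5: at line 2 remove [ieqa,xiyii,wozr] add [aglu,gzp,uujqi] -> 8 lines: boiz sra hxs aglu gzp uujqi ndwc uusvz
Hunk 6: at line 6 remove [ndwc] add [xjpxr,gdq] -> 9 lines: boiz sra hxs aglu gzp uujqi xjpxr gdq uusvz
Hunk 7: at line 1 remove [hxs,aglu] add [gxkx] -> 8 lines: boiz sra gxkx gzp uujqi xjpxr gdq uusvz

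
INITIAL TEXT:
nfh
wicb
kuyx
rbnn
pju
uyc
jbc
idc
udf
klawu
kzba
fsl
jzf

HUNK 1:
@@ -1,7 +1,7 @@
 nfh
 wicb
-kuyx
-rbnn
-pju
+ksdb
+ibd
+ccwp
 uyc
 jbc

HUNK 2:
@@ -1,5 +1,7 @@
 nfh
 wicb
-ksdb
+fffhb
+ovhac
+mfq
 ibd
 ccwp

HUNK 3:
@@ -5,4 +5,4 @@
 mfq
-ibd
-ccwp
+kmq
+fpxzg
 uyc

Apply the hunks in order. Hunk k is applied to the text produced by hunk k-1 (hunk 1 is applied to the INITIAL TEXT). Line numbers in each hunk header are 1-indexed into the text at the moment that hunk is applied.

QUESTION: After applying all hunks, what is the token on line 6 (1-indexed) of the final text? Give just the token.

Hunk 1: at line 1 remove [kuyx,rbnn,pju] add [ksdb,ibd,ccwp] -> 13 lines: nfh wicb ksdb ibd ccwp uyc jbc idc udf klawu kzba fsl jzf
Hunk 2: at line 1 remove [ksdb] add [fffhb,ovhac,mfq] -> 15 lines: nfh wicb fffhb ovhac mfq ibd ccwp uyc jbc idc udf klawu kzba fsl jzf
Hunk 3: at line 5 remove [ibd,ccwp] add [kmq,fpxzg] -> 15 lines: nfh wicb fffhb ovhac mfq kmq fpxzg uyc jbc idc udf klawu kzba fsl jzf
Final line 6: kmq

Answer: kmq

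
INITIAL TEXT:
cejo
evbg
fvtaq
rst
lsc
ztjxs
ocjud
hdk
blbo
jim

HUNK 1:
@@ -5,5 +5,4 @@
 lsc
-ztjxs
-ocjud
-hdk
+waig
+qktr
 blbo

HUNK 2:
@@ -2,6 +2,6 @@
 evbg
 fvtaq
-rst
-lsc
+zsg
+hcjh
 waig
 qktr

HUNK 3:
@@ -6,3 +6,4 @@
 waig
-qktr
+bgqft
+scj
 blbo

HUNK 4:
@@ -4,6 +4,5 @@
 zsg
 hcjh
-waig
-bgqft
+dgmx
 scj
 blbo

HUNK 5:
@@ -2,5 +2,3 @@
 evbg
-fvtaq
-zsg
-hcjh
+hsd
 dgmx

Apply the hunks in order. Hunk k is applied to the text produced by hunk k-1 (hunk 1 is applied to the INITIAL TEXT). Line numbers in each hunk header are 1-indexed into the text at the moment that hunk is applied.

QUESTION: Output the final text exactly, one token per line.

Answer: cejo
evbg
hsd
dgmx
scj
blbo
jim

Derivation:
Hunk 1: at line 5 remove [ztjxs,ocjud,hdk] add [waig,qktr] -> 9 lines: cejo evbg fvtaq rst lsc waig qktr blbo jim
Hunk 2: at line 2 remove [rst,lsc] add [zsg,hcjh] -> 9 lines: cejo evbg fvtaq zsg hcjh waig qktr blbo jim
Hunk 3: at line 6 remove [qktr] add [bgqft,scj] -> 10 lines: cejo evbg fvtaq zsg hcjh waig bgqft scj blbo jim
Hunk 4: at line 4 remove [waig,bgqft] add [dgmx] -> 9 lines: cejo evbg fvtaq zsg hcjh dgmx scj blbo jim
Hunk 5: at line 2 remove [fvtaq,zsg,hcjh] add [hsd] -> 7 lines: cejo evbg hsd dgmx scj blbo jim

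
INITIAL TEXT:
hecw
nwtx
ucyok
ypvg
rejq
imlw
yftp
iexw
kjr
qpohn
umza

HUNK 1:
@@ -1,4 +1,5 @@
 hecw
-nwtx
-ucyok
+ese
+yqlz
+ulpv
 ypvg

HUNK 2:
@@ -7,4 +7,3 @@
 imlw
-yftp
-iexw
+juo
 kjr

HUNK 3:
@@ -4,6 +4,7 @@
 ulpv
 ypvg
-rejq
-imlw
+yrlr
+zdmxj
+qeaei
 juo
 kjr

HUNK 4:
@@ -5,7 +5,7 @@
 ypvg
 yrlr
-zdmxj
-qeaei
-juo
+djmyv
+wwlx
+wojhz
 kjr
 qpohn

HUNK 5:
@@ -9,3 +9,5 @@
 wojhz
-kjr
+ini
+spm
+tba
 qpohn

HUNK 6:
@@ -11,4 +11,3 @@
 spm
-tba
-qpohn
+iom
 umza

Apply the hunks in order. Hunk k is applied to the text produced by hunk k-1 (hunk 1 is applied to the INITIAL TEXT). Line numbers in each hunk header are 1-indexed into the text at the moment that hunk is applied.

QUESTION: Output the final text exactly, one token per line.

Answer: hecw
ese
yqlz
ulpv
ypvg
yrlr
djmyv
wwlx
wojhz
ini
spm
iom
umza

Derivation:
Hunk 1: at line 1 remove [nwtx,ucyok] add [ese,yqlz,ulpv] -> 12 lines: hecw ese yqlz ulpv ypvg rejq imlw yftp iexw kjr qpohn umza
Hunk 2: at line 7 remove [yftp,iexw] add [juo] -> 11 lines: hecw ese yqlz ulpv ypvg rejq imlw juo kjr qpohn umza
Hunk 3: at line 4 remove [rejq,imlw] add [yrlr,zdmxj,qeaei] -> 12 lines: hecw ese yqlz ulpv ypvg yrlr zdmxj qeaei juo kjr qpohn umza
Hunk 4: at line 5 remove [zdmxj,qeaei,juo] add [djmyv,wwlx,wojhz] -> 12 lines: hecw ese yqlz ulpv ypvg yrlr djmyv wwlx wojhz kjr qpohn umza
Hunk 5: at line 9 remove [kjr] add [ini,spm,tba] -> 14 lines: hecw ese yqlz ulpv ypvg yrlr djmyv wwlx wojhz ini spm tba qpohn umza
Hunk 6: at line 11 remove [tba,qpohn] add [iom] -> 13 lines: hecw ese yqlz ulpv ypvg yrlr djmyv wwlx wojhz ini spm iom umza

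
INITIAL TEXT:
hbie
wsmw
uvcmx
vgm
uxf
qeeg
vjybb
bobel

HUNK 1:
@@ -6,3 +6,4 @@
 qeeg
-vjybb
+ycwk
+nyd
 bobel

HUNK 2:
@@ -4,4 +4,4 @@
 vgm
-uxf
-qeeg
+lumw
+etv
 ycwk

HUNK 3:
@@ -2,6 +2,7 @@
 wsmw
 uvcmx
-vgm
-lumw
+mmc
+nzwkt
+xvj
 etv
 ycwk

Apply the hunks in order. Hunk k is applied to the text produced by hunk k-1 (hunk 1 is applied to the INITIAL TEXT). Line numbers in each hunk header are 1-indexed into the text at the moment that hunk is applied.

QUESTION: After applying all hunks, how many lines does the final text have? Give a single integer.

Hunk 1: at line 6 remove [vjybb] add [ycwk,nyd] -> 9 lines: hbie wsmw uvcmx vgm uxf qeeg ycwk nyd bobel
Hunk 2: at line 4 remove [uxf,qeeg] add [lumw,etv] -> 9 lines: hbie wsmw uvcmx vgm lumw etv ycwk nyd bobel
Hunk 3: at line 2 remove [vgm,lumw] add [mmc,nzwkt,xvj] -> 10 lines: hbie wsmw uvcmx mmc nzwkt xvj etv ycwk nyd bobel
Final line count: 10

Answer: 10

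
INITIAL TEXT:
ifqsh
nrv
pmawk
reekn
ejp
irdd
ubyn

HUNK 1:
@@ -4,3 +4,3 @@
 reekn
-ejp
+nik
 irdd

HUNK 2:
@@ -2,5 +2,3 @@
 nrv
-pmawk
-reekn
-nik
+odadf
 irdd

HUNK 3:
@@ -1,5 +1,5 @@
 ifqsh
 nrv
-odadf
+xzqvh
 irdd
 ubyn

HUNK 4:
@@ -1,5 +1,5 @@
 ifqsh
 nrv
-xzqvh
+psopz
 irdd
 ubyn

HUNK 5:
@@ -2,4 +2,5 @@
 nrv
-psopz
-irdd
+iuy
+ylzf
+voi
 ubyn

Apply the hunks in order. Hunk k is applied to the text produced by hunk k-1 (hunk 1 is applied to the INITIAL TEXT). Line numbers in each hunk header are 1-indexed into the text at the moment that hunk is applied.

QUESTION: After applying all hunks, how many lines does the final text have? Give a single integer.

Answer: 6

Derivation:
Hunk 1: at line 4 remove [ejp] add [nik] -> 7 lines: ifqsh nrv pmawk reekn nik irdd ubyn
Hunk 2: at line 2 remove [pmawk,reekn,nik] add [odadf] -> 5 lines: ifqsh nrv odadf irdd ubyn
Hunk 3: at line 1 remove [odadf] add [xzqvh] -> 5 lines: ifqsh nrv xzqvh irdd ubyn
Hunk 4: at line 1 remove [xzqvh] add [psopz] -> 5 lines: ifqsh nrv psopz irdd ubyn
Hunk 5: at line 2 remove [psopz,irdd] add [iuy,ylzf,voi] -> 6 lines: ifqsh nrv iuy ylzf voi ubyn
Final line count: 6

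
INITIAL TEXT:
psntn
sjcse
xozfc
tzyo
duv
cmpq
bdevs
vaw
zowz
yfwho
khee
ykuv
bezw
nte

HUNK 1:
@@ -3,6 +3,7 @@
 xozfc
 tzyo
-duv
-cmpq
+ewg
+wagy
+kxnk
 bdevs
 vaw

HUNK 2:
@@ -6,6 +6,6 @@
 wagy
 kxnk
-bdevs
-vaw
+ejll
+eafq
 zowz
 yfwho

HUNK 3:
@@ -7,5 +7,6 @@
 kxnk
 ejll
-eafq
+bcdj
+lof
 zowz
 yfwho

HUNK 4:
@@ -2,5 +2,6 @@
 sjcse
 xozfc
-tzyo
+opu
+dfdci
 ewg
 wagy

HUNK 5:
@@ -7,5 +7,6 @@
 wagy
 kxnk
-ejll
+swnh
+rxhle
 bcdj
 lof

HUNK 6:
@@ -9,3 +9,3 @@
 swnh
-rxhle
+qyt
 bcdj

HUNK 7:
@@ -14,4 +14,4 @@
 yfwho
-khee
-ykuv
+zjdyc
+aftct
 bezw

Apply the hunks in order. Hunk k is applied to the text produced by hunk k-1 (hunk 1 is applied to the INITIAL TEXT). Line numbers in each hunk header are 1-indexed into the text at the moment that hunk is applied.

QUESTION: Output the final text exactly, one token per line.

Hunk 1: at line 3 remove [duv,cmpq] add [ewg,wagy,kxnk] -> 15 lines: psntn sjcse xozfc tzyo ewg wagy kxnk bdevs vaw zowz yfwho khee ykuv bezw nte
Hunk 2: at line 6 remove [bdevs,vaw] add [ejll,eafq] -> 15 lines: psntn sjcse xozfc tzyo ewg wagy kxnk ejll eafq zowz yfwho khee ykuv bezw nte
Hunk 3: at line 7 remove [eafq] add [bcdj,lof] -> 16 lines: psntn sjcse xozfc tzyo ewg wagy kxnk ejll bcdj lof zowz yfwho khee ykuv bezw nte
Hunk 4: at line 2 remove [tzyo] add [opu,dfdci] -> 17 lines: psntn sjcse xozfc opu dfdci ewg wagy kxnk ejll bcdj lof zowz yfwho khee ykuv bezw nte
Hunk 5: at line 7 remove [ejll] add [swnh,rxhle] -> 18 lines: psntn sjcse xozfc opu dfdci ewg wagy kxnk swnh rxhle bcdj lof zowz yfwho khee ykuv bezw nte
Hunk 6: at line 9 remove [rxhle] add [qyt] -> 18 lines: psntn sjcse xozfc opu dfdci ewg wagy kxnk swnh qyt bcdj lof zowz yfwho khee ykuv bezw nte
Hunk 7: at line 14 remove [khee,ykuv] add [zjdyc,aftct] -> 18 lines: psntn sjcse xozfc opu dfdci ewg wagy kxnk swnh qyt bcdj lof zowz yfwho zjdyc aftct bezw nte

Answer: psntn
sjcse
xozfc
opu
dfdci
ewg
wagy
kxnk
swnh
qyt
bcdj
lof
zowz
yfwho
zjdyc
aftct
bezw
nte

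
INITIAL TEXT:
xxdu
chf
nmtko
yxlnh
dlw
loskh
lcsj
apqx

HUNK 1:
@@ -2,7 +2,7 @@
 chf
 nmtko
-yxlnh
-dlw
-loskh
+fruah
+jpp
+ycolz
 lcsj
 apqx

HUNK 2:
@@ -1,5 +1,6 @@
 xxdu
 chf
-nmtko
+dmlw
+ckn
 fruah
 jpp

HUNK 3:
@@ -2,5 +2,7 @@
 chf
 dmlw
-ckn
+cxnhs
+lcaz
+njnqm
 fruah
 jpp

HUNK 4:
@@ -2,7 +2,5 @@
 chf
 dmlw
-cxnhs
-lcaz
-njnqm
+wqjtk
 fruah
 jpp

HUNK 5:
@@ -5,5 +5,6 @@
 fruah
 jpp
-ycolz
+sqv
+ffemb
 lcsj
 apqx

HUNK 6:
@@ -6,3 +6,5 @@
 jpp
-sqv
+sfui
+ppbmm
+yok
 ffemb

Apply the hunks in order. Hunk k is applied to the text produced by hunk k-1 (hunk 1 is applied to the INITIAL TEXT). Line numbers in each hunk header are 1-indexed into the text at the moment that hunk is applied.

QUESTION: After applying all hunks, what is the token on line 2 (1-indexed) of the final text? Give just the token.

Hunk 1: at line 2 remove [yxlnh,dlw,loskh] add [fruah,jpp,ycolz] -> 8 lines: xxdu chf nmtko fruah jpp ycolz lcsj apqx
Hunk 2: at line 1 remove [nmtko] add [dmlw,ckn] -> 9 lines: xxdu chf dmlw ckn fruah jpp ycolz lcsj apqx
Hunk 3: at line 2 remove [ckn] add [cxnhs,lcaz,njnqm] -> 11 lines: xxdu chf dmlw cxnhs lcaz njnqm fruah jpp ycolz lcsj apqx
Hunk 4: at line 2 remove [cxnhs,lcaz,njnqm] add [wqjtk] -> 9 lines: xxdu chf dmlw wqjtk fruah jpp ycolz lcsj apqx
Hunk 5: at line 5 remove [ycolz] add [sqv,ffemb] -> 10 lines: xxdu chf dmlw wqjtk fruah jpp sqv ffemb lcsj apqx
Hunk 6: at line 6 remove [sqv] add [sfui,ppbmm,yok] -> 12 lines: xxdu chf dmlw wqjtk fruah jpp sfui ppbmm yok ffemb lcsj apqx
Final line 2: chf

Answer: chf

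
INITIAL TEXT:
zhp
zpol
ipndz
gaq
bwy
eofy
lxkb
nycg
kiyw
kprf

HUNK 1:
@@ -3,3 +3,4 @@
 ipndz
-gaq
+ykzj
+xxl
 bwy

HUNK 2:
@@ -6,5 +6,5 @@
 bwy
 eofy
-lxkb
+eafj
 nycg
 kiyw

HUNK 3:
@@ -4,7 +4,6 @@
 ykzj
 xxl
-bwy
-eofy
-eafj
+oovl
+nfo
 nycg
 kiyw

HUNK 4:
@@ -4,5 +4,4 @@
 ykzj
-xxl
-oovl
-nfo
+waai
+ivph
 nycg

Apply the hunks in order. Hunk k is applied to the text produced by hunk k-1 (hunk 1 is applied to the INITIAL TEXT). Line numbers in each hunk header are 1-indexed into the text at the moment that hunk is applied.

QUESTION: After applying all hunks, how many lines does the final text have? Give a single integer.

Hunk 1: at line 3 remove [gaq] add [ykzj,xxl] -> 11 lines: zhp zpol ipndz ykzj xxl bwy eofy lxkb nycg kiyw kprf
Hunk 2: at line 6 remove [lxkb] add [eafj] -> 11 lines: zhp zpol ipndz ykzj xxl bwy eofy eafj nycg kiyw kprf
Hunk 3: at line 4 remove [bwy,eofy,eafj] add [oovl,nfo] -> 10 lines: zhp zpol ipndz ykzj xxl oovl nfo nycg kiyw kprf
Hunk 4: at line 4 remove [xxl,oovl,nfo] add [waai,ivph] -> 9 lines: zhp zpol ipndz ykzj waai ivph nycg kiyw kprf
Final line count: 9

Answer: 9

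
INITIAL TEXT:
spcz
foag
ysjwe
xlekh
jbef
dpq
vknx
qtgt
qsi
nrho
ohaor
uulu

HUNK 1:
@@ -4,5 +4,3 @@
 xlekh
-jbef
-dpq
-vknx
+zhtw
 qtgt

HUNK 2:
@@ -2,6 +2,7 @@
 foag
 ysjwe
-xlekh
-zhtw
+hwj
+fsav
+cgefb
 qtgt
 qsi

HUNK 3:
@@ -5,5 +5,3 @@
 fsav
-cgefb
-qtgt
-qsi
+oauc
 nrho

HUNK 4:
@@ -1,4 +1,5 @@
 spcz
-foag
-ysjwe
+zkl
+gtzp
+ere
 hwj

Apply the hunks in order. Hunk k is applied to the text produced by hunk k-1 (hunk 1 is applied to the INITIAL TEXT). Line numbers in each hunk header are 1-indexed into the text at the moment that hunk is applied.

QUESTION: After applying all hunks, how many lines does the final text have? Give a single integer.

Hunk 1: at line 4 remove [jbef,dpq,vknx] add [zhtw] -> 10 lines: spcz foag ysjwe xlekh zhtw qtgt qsi nrho ohaor uulu
Hunk 2: at line 2 remove [xlekh,zhtw] add [hwj,fsav,cgefb] -> 11 lines: spcz foag ysjwe hwj fsav cgefb qtgt qsi nrho ohaor uulu
Hunk 3: at line 5 remove [cgefb,qtgt,qsi] add [oauc] -> 9 lines: spcz foag ysjwe hwj fsav oauc nrho ohaor uulu
Hunk 4: at line 1 remove [foag,ysjwe] add [zkl,gtzp,ere] -> 10 lines: spcz zkl gtzp ere hwj fsav oauc nrho ohaor uulu
Final line count: 10

Answer: 10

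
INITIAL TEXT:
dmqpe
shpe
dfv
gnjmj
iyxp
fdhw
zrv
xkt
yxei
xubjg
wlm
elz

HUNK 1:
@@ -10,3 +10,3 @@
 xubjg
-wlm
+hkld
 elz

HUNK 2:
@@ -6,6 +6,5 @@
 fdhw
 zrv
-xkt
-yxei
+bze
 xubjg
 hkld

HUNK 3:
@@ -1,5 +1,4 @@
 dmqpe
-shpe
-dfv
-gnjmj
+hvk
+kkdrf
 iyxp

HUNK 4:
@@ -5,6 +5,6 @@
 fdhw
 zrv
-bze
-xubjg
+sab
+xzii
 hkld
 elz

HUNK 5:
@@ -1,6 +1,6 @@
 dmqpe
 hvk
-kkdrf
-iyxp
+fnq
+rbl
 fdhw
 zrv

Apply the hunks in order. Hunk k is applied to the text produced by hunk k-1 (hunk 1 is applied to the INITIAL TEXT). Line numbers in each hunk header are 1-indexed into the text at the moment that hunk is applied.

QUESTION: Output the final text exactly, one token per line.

Hunk 1: at line 10 remove [wlm] add [hkld] -> 12 lines: dmqpe shpe dfv gnjmj iyxp fdhw zrv xkt yxei xubjg hkld elz
Hunk 2: at line 6 remove [xkt,yxei] add [bze] -> 11 lines: dmqpe shpe dfv gnjmj iyxp fdhw zrv bze xubjg hkld elz
Hunk 3: at line 1 remove [shpe,dfv,gnjmj] add [hvk,kkdrf] -> 10 lines: dmqpe hvk kkdrf iyxp fdhw zrv bze xubjg hkld elz
Hunk 4: at line 5 remove [bze,xubjg] add [sab,xzii] -> 10 lines: dmqpe hvk kkdrf iyxp fdhw zrv sab xzii hkld elz
Hunk 5: at line 1 remove [kkdrf,iyxp] add [fnq,rbl] -> 10 lines: dmqpe hvk fnq rbl fdhw zrv sab xzii hkld elz

Answer: dmqpe
hvk
fnq
rbl
fdhw
zrv
sab
xzii
hkld
elz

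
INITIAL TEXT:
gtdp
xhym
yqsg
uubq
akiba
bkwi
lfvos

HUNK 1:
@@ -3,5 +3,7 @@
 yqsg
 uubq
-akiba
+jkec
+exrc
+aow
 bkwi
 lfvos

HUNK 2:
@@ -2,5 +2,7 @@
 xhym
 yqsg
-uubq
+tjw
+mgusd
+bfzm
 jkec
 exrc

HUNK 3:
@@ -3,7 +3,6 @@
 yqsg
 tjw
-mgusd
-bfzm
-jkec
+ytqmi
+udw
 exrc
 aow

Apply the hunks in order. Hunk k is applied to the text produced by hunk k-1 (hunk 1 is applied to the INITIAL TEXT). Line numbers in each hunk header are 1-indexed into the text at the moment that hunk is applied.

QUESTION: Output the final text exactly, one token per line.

Answer: gtdp
xhym
yqsg
tjw
ytqmi
udw
exrc
aow
bkwi
lfvos

Derivation:
Hunk 1: at line 3 remove [akiba] add [jkec,exrc,aow] -> 9 lines: gtdp xhym yqsg uubq jkec exrc aow bkwi lfvos
Hunk 2: at line 2 remove [uubq] add [tjw,mgusd,bfzm] -> 11 lines: gtdp xhym yqsg tjw mgusd bfzm jkec exrc aow bkwi lfvos
Hunk 3: at line 3 remove [mgusd,bfzm,jkec] add [ytqmi,udw] -> 10 lines: gtdp xhym yqsg tjw ytqmi udw exrc aow bkwi lfvos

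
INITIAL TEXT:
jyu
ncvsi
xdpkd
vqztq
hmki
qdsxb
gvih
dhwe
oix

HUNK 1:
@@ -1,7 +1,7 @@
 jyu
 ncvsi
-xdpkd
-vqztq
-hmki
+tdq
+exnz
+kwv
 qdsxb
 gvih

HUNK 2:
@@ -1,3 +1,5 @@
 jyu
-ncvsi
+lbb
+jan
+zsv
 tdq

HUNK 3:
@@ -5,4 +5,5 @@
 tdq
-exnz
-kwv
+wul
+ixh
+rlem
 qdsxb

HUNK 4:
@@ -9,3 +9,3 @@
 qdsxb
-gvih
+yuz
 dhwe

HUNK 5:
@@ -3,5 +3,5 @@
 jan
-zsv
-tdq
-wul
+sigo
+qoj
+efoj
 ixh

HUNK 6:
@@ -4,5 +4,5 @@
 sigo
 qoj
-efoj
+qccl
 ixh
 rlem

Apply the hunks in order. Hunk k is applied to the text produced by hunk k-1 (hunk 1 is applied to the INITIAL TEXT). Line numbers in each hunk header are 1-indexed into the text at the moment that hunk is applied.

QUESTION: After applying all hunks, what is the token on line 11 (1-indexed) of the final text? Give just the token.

Answer: dhwe

Derivation:
Hunk 1: at line 1 remove [xdpkd,vqztq,hmki] add [tdq,exnz,kwv] -> 9 lines: jyu ncvsi tdq exnz kwv qdsxb gvih dhwe oix
Hunk 2: at line 1 remove [ncvsi] add [lbb,jan,zsv] -> 11 lines: jyu lbb jan zsv tdq exnz kwv qdsxb gvih dhwe oix
Hunk 3: at line 5 remove [exnz,kwv] add [wul,ixh,rlem] -> 12 lines: jyu lbb jan zsv tdq wul ixh rlem qdsxb gvih dhwe oix
Hunk 4: at line 9 remove [gvih] add [yuz] -> 12 lines: jyu lbb jan zsv tdq wul ixh rlem qdsxb yuz dhwe oix
Hunk 5: at line 3 remove [zsv,tdq,wul] add [sigo,qoj,efoj] -> 12 lines: jyu lbb jan sigo qoj efoj ixh rlem qdsxb yuz dhwe oix
Hunk 6: at line 4 remove [efoj] add [qccl] -> 12 lines: jyu lbb jan sigo qoj qccl ixh rlem qdsxb yuz dhwe oix
Final line 11: dhwe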